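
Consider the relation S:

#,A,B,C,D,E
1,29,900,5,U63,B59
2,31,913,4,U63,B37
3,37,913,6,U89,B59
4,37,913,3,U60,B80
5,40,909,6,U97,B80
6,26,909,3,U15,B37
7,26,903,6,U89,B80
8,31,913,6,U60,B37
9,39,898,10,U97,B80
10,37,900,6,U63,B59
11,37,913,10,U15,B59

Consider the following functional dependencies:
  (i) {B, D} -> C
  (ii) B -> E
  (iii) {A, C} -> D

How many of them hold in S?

(i) {B, D} -> C: (B=900, D=U63): rows 1, 10 → C takes values {5, 6} — violation; (B=913, D=U60): rows 4, 8 → C takes values {3, 6} — violation — fails.
(ii) B -> E: B=913: rows 2, 3, 4, 8, 11 → E takes values {B37, B59, B80} — violation; B=909: rows 5, 6 → E takes values {B80, B37} — violation — fails.
(iii) {A, C} -> D: (A=37, C=6): rows 3, 10 → D takes values {U89, U63} — violation — fails.
None of the 3 dependencies hold.

0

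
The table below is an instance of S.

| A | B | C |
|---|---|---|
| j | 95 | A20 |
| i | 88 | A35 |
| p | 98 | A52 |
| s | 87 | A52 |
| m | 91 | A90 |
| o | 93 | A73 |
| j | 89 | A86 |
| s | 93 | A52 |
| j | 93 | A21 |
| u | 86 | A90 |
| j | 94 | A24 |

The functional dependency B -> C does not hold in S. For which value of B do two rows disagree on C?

93

B=95: 1 row → C = A20 ✓
B=88: 1 row → C = A35 ✓
B=98: 1 row → C = A52 ✓
B=87: 1 row → C = A52 ✓
B=91: 1 row → C = A90 ✓
B=93: 3 rows → C takes values {A73, A52, A21} — violation
B=89: 1 row → C = A86 ✓
B=86: 1 row → C = A90 ✓
B=94: 1 row → C = A24 ✓
The only B value with inconsistent C is B=93.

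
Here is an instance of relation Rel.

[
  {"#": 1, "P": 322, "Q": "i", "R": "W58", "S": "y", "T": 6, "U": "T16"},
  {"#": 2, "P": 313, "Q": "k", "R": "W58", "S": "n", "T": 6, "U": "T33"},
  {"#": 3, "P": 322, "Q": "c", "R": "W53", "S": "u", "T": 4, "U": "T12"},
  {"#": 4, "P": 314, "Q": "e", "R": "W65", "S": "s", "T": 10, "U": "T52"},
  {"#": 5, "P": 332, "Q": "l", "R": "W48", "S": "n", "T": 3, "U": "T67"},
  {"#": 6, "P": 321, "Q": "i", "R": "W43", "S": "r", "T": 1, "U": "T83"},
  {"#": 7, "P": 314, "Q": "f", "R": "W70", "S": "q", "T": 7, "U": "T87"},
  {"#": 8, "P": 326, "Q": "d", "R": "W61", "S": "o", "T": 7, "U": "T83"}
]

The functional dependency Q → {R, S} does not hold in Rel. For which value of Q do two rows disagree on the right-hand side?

Q=i: rows 1, 6 → {R,S} takes values {(W58, y), (W43, r)} — violation
Q=k: row 2 → {R,S} = (W58, n) ✓
Q=c: row 3 → {R,S} = (W53, u) ✓
Q=e: row 4 → {R,S} = (W65, s) ✓
Q=l: row 5 → {R,S} = (W48, n) ✓
Q=f: row 7 → {R,S} = (W70, q) ✓
Q=d: row 8 → {R,S} = (W61, o) ✓
The only Q value with inconsistent RHS is Q=i.

i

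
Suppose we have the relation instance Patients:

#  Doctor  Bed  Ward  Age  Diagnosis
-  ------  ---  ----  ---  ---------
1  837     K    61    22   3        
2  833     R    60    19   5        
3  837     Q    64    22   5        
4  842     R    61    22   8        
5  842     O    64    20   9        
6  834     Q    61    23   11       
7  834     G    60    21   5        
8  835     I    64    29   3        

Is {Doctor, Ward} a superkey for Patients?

Yes

All 8 rows have distinct {Doctor, Ward} values, so {Doctor, Ward} → (all attributes) holds and {Doctor, Ward} is a superkey.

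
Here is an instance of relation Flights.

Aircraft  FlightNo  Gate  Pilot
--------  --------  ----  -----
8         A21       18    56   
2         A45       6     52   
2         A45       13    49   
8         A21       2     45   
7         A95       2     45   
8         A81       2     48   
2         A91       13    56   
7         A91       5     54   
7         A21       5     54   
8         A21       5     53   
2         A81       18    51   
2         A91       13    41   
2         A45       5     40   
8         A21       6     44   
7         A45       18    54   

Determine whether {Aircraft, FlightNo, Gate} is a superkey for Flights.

Two distinct rows share (Aircraft=2, FlightNo=A91, Gate=13), so {Aircraft, FlightNo, Gate} does not determine every attribute — not a superkey.

No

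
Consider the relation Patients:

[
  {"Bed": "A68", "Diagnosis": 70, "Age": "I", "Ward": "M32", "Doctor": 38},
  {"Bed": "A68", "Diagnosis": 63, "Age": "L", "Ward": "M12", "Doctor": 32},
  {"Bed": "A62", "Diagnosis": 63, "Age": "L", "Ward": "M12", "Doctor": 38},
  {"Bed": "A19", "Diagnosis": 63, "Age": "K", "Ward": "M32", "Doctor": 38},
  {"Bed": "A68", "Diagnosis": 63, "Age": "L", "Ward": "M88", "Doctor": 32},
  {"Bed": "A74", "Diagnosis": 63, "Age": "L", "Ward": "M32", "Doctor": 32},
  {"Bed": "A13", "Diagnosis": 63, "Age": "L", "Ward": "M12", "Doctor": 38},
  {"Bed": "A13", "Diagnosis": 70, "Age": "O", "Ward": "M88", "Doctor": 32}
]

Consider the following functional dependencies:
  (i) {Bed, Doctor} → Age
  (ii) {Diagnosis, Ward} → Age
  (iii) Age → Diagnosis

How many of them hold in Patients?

2

(i) {Bed, Doctor} → Age: every LHS value maps to a single RHS value — holds.
(ii) {Diagnosis, Ward} → Age: (Diagnosis=63, Ward=M32): 2 rows → Age takes values {K, L} — violation — fails.
(iii) Age → Diagnosis: every LHS value maps to a single RHS value — holds.
2 of the 3 dependencies hold.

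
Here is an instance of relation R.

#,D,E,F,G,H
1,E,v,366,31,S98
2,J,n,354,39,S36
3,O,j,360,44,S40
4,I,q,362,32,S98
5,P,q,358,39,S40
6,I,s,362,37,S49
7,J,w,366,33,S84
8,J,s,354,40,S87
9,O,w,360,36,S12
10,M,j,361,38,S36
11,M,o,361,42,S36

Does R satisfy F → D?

F=366: rows 1, 7 → D takes values {E, J} — violation
F=354: rows 2, 8 → D = J, J ✓
F=360: rows 3, 9 → D = O, O ✓
F=362: rows 4, 6 → D = I, I ✓
F=358: row 5 → D = P ✓
F=361: rows 10, 11 → D = M, M ✓
Two rows agree on F but differ on D, so F → D does not hold.

No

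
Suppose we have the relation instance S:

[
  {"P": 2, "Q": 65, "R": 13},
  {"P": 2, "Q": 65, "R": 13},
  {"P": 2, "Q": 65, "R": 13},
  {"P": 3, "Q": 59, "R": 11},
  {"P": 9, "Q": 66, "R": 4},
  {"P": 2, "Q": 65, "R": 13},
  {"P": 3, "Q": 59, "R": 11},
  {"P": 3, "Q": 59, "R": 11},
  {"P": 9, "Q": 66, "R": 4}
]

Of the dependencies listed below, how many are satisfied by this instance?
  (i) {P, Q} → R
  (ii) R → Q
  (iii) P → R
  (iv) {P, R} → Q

4

(i) {P, Q} → R: every LHS value maps to a single RHS value — holds.
(ii) R → Q: every LHS value maps to a single RHS value — holds.
(iii) P → R: every LHS value maps to a single RHS value — holds.
(iv) {P, R} → Q: every LHS value maps to a single RHS value — holds.
4 of the 4 dependencies hold.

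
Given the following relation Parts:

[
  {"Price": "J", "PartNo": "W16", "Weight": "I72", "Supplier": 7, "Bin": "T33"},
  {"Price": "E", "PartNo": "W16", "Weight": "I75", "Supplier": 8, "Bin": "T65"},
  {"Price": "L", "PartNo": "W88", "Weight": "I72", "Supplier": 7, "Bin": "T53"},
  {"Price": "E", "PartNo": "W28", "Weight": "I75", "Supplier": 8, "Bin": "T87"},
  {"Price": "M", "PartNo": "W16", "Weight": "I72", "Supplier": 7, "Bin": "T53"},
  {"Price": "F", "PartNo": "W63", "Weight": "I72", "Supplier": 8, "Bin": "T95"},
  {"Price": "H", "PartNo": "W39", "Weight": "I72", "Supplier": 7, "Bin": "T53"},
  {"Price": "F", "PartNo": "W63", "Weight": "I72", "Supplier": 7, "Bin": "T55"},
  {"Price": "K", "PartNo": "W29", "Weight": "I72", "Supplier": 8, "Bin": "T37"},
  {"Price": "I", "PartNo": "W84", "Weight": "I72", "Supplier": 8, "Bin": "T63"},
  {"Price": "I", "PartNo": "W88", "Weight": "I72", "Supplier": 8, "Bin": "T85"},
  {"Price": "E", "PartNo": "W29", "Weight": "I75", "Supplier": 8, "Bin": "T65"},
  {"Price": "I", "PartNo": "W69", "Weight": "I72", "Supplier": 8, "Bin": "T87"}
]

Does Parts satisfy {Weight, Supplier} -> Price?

(Weight=I72, Supplier=7): 5 rows → Price takes values {J, L, M, H, F} — violation
(Weight=I75, Supplier=8): 3 rows → Price = E, E, E ✓
(Weight=I72, Supplier=8): 5 rows → Price takes values {F, K, I} — violation
Two rows agree on {Weight, Supplier} but differ on Price, so {Weight, Supplier} -> Price does not hold.

No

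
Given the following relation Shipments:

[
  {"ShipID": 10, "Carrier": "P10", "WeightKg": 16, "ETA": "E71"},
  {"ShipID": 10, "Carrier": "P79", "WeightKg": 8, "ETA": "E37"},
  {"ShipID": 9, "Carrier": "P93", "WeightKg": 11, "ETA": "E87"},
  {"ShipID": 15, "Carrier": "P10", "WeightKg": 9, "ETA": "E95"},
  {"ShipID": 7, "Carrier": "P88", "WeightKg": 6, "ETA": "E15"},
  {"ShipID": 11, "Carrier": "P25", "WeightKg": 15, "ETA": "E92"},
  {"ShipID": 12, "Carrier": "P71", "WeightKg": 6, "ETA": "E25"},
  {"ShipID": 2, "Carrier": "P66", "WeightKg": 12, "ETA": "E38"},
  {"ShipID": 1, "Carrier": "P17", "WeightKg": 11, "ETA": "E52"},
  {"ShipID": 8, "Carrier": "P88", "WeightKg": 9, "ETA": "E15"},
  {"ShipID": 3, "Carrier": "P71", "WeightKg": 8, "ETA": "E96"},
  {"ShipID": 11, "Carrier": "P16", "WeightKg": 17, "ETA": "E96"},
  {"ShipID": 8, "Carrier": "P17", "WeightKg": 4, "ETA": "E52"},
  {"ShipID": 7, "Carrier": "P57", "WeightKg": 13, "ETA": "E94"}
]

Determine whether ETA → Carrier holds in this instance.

ETA=E71: 1 row → Carrier = P10 ✓
ETA=E37: 1 row → Carrier = P79 ✓
ETA=E87: 1 row → Carrier = P93 ✓
ETA=E95: 1 row → Carrier = P10 ✓
ETA=E15: 2 rows → Carrier = P88, P88 ✓
ETA=E92: 1 row → Carrier = P25 ✓
ETA=E25: 1 row → Carrier = P71 ✓
ETA=E38: 1 row → Carrier = P66 ✓
ETA=E52: 2 rows → Carrier = P17, P17 ✓
ETA=E96: 2 rows → Carrier takes values {P71, P16} — violation
ETA=E94: 1 row → Carrier = P57 ✓
Two rows agree on ETA but differ on Carrier, so ETA → Carrier does not hold.

No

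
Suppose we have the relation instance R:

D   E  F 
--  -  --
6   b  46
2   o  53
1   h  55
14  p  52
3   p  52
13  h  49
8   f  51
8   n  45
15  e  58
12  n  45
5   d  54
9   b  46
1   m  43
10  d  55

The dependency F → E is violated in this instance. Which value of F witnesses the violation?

F=46: 2 rows → E = b, b ✓
F=53: 1 row → E = o ✓
F=55: 2 rows → E takes values {h, d} — violation
F=52: 2 rows → E = p, p ✓
F=49: 1 row → E = h ✓
F=51: 1 row → E = f ✓
F=45: 2 rows → E = n, n ✓
F=58: 1 row → E = e ✓
F=54: 1 row → E = d ✓
F=43: 1 row → E = m ✓
The only F value with inconsistent E is F=55.

55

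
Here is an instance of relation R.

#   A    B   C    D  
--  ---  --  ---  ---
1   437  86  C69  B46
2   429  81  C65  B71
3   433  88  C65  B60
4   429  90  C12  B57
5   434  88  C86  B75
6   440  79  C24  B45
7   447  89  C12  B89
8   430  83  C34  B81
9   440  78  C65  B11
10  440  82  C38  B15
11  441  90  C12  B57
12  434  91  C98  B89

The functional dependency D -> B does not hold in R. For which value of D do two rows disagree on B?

D=B46: row 1 → B = 86 ✓
D=B71: row 2 → B = 81 ✓
D=B60: row 3 → B = 88 ✓
D=B57: rows 4, 11 → B = 90, 90 ✓
D=B75: row 5 → B = 88 ✓
D=B45: row 6 → B = 79 ✓
D=B89: rows 7, 12 → B takes values {89, 91} — violation
D=B81: row 8 → B = 83 ✓
D=B11: row 9 → B = 78 ✓
D=B15: row 10 → B = 82 ✓
The only D value with inconsistent B is D=B89.

B89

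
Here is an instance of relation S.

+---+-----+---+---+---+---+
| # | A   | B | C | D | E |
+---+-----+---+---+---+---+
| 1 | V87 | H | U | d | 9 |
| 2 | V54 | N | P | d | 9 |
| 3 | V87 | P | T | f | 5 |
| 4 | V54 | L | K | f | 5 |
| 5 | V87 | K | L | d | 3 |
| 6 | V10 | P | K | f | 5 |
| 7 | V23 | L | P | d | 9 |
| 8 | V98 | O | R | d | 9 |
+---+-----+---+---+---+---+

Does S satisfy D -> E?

No

D=d: rows 1, 2, 5, 7, 8 → E takes values {9, 3} — violation
D=f: rows 3, 4, 6 → E = 5, 5, 5 ✓
Two rows agree on D but differ on E, so D -> E does not hold.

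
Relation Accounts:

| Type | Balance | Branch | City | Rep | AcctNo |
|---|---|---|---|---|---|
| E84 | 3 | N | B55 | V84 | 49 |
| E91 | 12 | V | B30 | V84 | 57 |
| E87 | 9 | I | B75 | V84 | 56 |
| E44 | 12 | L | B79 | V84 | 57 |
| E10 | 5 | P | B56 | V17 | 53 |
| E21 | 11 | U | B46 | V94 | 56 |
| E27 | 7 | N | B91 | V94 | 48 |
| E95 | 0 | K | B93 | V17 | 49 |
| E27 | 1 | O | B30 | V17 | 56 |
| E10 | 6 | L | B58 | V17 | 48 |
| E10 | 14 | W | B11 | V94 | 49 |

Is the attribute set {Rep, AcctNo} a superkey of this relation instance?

Two distinct rows share (Rep=V84, AcctNo=57), so {Rep, AcctNo} does not determine every attribute — not a superkey.

No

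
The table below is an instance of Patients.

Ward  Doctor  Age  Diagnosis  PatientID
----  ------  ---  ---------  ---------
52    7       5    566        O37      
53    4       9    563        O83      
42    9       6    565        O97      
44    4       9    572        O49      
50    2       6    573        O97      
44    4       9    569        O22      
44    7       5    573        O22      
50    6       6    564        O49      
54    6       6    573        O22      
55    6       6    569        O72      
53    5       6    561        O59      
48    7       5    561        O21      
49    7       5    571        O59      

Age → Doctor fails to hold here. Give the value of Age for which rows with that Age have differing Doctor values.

Age=5: 4 rows → Doctor = 7, 7, 7, 7 ✓
Age=9: 3 rows → Doctor = 4, 4, 4 ✓
Age=6: 6 rows → Doctor takes values {9, 2, 6, 5} — violation
The only Age value with inconsistent Doctor is Age=6.

6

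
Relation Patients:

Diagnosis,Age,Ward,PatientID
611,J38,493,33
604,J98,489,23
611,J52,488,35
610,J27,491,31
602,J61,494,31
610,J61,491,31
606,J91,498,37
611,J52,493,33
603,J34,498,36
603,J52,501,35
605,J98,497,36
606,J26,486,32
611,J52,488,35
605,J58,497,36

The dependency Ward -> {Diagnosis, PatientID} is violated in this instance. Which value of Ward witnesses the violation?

498

Ward=493: 2 rows → {Diagnosis,PatientID} = (611, 33), (611, 33) ✓
Ward=489: 1 row → {Diagnosis,PatientID} = (604, 23) ✓
Ward=488: 2 rows → {Diagnosis,PatientID} = (611, 35), (611, 35) ✓
Ward=491: 2 rows → {Diagnosis,PatientID} = (610, 31), (610, 31) ✓
Ward=494: 1 row → {Diagnosis,PatientID} = (602, 31) ✓
Ward=498: 2 rows → {Diagnosis,PatientID} takes values {(606, 37), (603, 36)} — violation
Ward=501: 1 row → {Diagnosis,PatientID} = (603, 35) ✓
Ward=497: 2 rows → {Diagnosis,PatientID} = (605, 36), (605, 36) ✓
Ward=486: 1 row → {Diagnosis,PatientID} = (606, 32) ✓
The only Ward value with inconsistent RHS is Ward=498.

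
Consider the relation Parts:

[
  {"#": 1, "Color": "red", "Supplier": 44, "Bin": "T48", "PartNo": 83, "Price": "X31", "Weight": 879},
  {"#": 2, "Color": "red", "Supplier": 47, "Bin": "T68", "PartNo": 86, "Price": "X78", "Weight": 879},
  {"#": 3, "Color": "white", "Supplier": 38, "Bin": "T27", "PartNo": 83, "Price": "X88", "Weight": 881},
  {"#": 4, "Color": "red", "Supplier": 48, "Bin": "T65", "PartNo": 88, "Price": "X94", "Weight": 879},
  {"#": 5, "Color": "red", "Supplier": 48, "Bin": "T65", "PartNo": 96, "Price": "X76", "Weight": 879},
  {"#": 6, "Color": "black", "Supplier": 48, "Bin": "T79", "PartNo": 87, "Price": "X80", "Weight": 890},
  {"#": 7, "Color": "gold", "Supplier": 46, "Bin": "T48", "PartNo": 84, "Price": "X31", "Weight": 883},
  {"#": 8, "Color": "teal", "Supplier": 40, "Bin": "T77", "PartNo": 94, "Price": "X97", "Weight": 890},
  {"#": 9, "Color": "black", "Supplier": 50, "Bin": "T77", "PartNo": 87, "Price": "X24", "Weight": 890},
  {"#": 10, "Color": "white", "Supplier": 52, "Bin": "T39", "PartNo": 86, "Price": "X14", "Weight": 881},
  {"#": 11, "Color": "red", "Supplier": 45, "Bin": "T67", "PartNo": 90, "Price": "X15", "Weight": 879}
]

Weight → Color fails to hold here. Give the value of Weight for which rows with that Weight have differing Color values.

Weight=879: rows 1, 2, 4, 5, 11 → Color = red, red, red, red, red ✓
Weight=881: rows 3, 10 → Color = white, white ✓
Weight=890: rows 6, 8, 9 → Color takes values {black, teal} — violation
Weight=883: row 7 → Color = gold ✓
The only Weight value with inconsistent Color is Weight=890.

890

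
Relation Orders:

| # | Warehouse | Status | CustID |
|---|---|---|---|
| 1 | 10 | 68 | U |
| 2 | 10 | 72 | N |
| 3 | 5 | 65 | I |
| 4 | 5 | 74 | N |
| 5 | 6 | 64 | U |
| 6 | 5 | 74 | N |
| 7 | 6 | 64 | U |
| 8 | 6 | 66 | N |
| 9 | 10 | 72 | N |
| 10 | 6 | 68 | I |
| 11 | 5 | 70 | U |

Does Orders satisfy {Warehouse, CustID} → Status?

Yes

(Warehouse=10, CustID=U): row 1 → Status = 68 ✓
(Warehouse=10, CustID=N): rows 2, 9 → Status = 72, 72 ✓
(Warehouse=5, CustID=I): row 3 → Status = 65 ✓
(Warehouse=5, CustID=N): rows 4, 6 → Status = 74, 74 ✓
(Warehouse=6, CustID=U): rows 5, 7 → Status = 64, 64 ✓
(Warehouse=6, CustID=N): row 8 → Status = 66 ✓
(Warehouse=6, CustID=I): row 10 → Status = 68 ✓
(Warehouse=5, CustID=U): row 11 → Status = 70 ✓
Every {Warehouse, CustID} value is associated with a single Status value, so {Warehouse, CustID} → Status holds.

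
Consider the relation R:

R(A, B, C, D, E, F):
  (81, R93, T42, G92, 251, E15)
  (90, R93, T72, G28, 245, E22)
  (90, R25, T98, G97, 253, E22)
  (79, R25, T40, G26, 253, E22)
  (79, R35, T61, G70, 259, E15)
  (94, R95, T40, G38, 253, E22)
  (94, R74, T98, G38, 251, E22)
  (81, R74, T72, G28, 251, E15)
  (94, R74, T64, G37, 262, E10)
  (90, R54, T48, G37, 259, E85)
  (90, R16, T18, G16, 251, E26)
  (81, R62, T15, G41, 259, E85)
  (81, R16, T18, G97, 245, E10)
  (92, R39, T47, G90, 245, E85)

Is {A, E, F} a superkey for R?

Two distinct rows share (A=81, E=251, F=E15), so {A, E, F} does not determine every attribute — not a superkey.

No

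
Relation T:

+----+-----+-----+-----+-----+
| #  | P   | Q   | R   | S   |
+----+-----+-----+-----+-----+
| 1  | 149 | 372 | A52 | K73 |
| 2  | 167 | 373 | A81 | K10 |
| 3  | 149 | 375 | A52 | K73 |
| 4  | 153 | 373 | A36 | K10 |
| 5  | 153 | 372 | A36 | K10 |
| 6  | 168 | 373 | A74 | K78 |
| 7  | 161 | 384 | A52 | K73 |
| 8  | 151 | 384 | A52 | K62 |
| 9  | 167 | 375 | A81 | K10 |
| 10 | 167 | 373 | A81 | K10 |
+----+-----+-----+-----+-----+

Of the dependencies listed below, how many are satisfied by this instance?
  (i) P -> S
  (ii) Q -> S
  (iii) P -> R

2

(i) P -> S: every LHS value maps to a single RHS value — holds.
(ii) Q -> S: Q=372: rows 1, 5 → S takes values {K73, K10} — violation; Q=373: rows 2, 4, 6, 10 → S takes values {K10, K78} — violation; Q=375: rows 3, 9 → S takes values {K73, K10} — violation; Q=384: rows 7, 8 → S takes values {K73, K62} — violation — fails.
(iii) P -> R: every LHS value maps to a single RHS value — holds.
2 of the 3 dependencies hold.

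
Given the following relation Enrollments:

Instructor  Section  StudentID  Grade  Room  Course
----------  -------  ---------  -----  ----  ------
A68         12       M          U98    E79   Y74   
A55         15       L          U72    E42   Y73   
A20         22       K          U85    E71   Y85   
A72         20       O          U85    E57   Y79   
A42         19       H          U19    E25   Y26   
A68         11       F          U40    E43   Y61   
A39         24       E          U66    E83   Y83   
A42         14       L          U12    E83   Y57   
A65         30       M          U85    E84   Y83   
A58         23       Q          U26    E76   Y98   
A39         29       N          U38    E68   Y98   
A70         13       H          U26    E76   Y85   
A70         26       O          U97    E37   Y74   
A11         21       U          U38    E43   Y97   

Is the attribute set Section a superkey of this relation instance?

Yes

All 14 rows have distinct Section values, so Section → (all attributes) holds and Section is a superkey.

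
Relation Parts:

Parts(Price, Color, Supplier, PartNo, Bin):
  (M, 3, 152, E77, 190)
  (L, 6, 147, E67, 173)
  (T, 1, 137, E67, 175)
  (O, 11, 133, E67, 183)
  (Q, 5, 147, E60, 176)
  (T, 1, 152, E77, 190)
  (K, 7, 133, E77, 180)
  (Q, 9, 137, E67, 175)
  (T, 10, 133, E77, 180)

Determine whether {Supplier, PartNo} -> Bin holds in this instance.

Yes

(Supplier=152, PartNo=E77): 2 rows → Bin = 190, 190 ✓
(Supplier=147, PartNo=E67): 1 row → Bin = 173 ✓
(Supplier=137, PartNo=E67): 2 rows → Bin = 175, 175 ✓
(Supplier=133, PartNo=E67): 1 row → Bin = 183 ✓
(Supplier=147, PartNo=E60): 1 row → Bin = 176 ✓
(Supplier=133, PartNo=E77): 2 rows → Bin = 180, 180 ✓
Every {Supplier, PartNo} value is associated with a single Bin value, so {Supplier, PartNo} -> Bin holds.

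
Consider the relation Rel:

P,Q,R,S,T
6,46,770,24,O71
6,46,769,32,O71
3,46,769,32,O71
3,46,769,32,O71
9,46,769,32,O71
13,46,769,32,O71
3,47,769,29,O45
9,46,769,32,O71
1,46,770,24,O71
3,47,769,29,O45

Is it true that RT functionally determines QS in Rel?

Yes

(R=770, T=O71): 2 rows → {Q,S} = (46, 24), (46, 24) ✓
(R=769, T=O71): 6 rows → {Q,S} = (46, 32), (46, 32), (46, 32), (46, 32), (46, 32), (46, 32) ✓
(R=769, T=O45): 2 rows → {Q,S} = (47, 29), (47, 29) ✓
Every RT value is associated with a single QS value, so RT → QS holds.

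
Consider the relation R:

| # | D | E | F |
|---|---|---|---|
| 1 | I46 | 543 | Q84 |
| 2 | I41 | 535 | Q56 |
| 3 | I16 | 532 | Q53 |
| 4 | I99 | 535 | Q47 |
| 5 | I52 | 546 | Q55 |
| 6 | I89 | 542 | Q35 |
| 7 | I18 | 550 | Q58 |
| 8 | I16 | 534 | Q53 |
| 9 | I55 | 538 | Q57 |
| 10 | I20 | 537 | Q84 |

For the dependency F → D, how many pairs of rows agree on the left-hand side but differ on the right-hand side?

F=Q84: violating pairs (1,10) — 1 pair.
F=Q53: all 2 rows agree on D — 0 pairs.

1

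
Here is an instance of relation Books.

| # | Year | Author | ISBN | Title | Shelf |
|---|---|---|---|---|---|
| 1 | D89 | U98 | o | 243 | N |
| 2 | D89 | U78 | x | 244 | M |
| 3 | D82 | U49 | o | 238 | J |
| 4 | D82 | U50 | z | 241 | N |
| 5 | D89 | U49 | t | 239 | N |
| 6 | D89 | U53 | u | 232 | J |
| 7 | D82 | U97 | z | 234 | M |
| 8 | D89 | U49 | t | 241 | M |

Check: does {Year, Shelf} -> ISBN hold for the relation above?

(Year=D89, Shelf=N): rows 1, 5 → ISBN takes values {o, t} — violation
(Year=D89, Shelf=M): rows 2, 8 → ISBN takes values {x, t} — violation
(Year=D82, Shelf=J): row 3 → ISBN = o ✓
(Year=D82, Shelf=N): row 4 → ISBN = z ✓
(Year=D89, Shelf=J): row 6 → ISBN = u ✓
(Year=D82, Shelf=M): row 7 → ISBN = z ✓
Two rows agree on {Year, Shelf} but differ on ISBN, so {Year, Shelf} -> ISBN does not hold.

No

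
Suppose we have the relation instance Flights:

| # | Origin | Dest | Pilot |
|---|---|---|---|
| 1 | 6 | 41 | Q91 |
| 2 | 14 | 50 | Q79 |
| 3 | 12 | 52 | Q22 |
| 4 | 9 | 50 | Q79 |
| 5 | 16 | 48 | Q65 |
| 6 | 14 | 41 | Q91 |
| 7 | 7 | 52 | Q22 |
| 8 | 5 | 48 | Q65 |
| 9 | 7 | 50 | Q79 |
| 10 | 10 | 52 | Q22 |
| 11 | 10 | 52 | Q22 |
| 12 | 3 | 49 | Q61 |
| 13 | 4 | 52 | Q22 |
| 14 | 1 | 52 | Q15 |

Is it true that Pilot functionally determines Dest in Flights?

Pilot=Q91: rows 1, 6 → Dest = 41, 41 ✓
Pilot=Q79: rows 2, 4, 9 → Dest = 50, 50, 50 ✓
Pilot=Q22: rows 3, 7, 10, 11, 13 → Dest = 52, 52, 52, 52, 52 ✓
Pilot=Q65: rows 5, 8 → Dest = 48, 48 ✓
Pilot=Q61: row 12 → Dest = 49 ✓
Pilot=Q15: row 14 → Dest = 52 ✓
Every Pilot value is associated with a single Dest value, so Pilot -> Dest holds.

Yes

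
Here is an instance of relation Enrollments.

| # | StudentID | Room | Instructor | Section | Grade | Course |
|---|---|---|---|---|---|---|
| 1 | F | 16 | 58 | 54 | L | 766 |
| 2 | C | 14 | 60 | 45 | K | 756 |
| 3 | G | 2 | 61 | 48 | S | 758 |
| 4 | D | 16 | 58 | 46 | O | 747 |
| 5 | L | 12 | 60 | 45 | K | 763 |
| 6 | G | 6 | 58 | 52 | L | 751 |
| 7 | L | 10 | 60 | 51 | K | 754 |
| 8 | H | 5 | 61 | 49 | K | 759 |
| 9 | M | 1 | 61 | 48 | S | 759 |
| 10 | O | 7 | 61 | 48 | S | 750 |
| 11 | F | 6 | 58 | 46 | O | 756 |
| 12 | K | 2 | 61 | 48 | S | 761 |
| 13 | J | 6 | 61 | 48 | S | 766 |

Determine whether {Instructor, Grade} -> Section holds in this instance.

(Instructor=58, Grade=L): rows 1, 6 → Section takes values {54, 52} — violation
(Instructor=60, Grade=K): rows 2, 5, 7 → Section takes values {45, 51} — violation
(Instructor=61, Grade=S): rows 3, 9, 10, 12, 13 → Section = 48, 48, 48, 48, 48 ✓
(Instructor=58, Grade=O): rows 4, 11 → Section = 46, 46 ✓
(Instructor=61, Grade=K): row 8 → Section = 49 ✓
Two rows agree on {Instructor, Grade} but differ on Section, so {Instructor, Grade} -> Section does not hold.

No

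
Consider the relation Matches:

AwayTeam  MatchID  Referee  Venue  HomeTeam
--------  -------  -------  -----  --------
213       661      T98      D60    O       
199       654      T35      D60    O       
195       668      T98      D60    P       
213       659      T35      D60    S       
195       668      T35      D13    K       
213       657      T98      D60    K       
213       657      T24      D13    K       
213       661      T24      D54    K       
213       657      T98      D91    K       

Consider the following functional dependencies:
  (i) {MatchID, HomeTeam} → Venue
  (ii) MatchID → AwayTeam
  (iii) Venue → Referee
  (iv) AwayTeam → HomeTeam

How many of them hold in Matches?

1

(i) {MatchID, HomeTeam} → Venue: (MatchID=657, HomeTeam=K): 3 rows → Venue takes values {D60, D13, D91} — violation — fails.
(ii) MatchID → AwayTeam: every LHS value maps to a single RHS value — holds.
(iii) Venue → Referee: Venue=D60: 5 rows → Referee takes values {T98, T35} — violation; Venue=D13: 2 rows → Referee takes values {T35, T24} — violation — fails.
(iv) AwayTeam → HomeTeam: AwayTeam=213: 6 rows → HomeTeam takes values {O, S, K} — violation; AwayTeam=195: 2 rows → HomeTeam takes values {P, K} — violation — fails.
1 of the 4 dependencies holds.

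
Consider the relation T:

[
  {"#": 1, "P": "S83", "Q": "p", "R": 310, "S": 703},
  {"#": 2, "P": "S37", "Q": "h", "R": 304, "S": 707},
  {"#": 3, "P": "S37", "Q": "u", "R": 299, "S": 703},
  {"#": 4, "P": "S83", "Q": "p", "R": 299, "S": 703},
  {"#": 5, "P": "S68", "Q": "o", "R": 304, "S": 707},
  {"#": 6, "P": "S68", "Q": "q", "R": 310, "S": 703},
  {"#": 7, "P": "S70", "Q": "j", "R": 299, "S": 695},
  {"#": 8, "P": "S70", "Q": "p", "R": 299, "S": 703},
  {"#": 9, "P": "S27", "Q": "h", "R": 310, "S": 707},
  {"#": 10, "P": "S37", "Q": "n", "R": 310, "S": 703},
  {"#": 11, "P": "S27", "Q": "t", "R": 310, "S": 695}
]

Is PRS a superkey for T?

All 11 rows have distinct PRS values, so PRS → (all attributes) holds and PRS is a superkey.

Yes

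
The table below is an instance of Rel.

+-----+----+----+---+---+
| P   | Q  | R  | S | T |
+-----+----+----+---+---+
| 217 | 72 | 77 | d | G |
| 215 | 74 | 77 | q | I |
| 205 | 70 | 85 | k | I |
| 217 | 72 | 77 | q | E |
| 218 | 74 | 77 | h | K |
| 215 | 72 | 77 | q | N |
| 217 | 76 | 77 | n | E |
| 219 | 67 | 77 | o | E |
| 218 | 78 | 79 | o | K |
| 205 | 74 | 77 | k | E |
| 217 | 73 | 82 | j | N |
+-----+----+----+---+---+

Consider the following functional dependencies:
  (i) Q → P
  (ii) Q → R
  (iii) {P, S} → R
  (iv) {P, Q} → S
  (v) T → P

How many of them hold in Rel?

1

(i) Q → P: Q=72: 3 rows → P takes values {217, 215} — violation; Q=74: 3 rows → P takes values {215, 218, 205} — violation — fails.
(ii) Q → R: every LHS value maps to a single RHS value — holds.
(iii) {P, S} → R: (P=205, S=k): 2 rows → R takes values {85, 77} — violation — fails.
(iv) {P, Q} → S: (P=217, Q=72): 2 rows → S takes values {d, q} — violation — fails.
(v) T → P: T=I: 2 rows → P takes values {215, 205} — violation; T=E: 4 rows → P takes values {217, 219, 205} — violation; T=N: 2 rows → P takes values {215, 217} — violation — fails.
1 of the 5 dependencies holds.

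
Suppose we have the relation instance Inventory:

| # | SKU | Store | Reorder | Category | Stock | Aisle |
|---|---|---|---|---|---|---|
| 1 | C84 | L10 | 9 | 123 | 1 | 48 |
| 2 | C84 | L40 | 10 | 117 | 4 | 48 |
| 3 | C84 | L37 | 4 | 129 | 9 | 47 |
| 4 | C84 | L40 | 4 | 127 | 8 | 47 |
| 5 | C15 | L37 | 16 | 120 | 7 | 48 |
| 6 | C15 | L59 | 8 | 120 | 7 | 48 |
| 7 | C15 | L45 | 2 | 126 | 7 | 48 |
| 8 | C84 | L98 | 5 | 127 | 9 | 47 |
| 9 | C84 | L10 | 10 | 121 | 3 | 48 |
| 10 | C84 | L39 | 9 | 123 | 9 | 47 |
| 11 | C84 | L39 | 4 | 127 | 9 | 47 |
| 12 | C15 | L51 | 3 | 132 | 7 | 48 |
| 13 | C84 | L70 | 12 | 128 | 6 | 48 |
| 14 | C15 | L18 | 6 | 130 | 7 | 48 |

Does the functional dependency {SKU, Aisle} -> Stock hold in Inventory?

No

(SKU=C84, Aisle=48): rows 1, 2, 9, 13 → Stock takes values {1, 4, 3, 6} — violation
(SKU=C84, Aisle=47): rows 3, 4, 8, 10, 11 → Stock takes values {9, 8} — violation
(SKU=C15, Aisle=48): rows 5, 6, 7, 12, 14 → Stock = 7, 7, 7, 7, 7 ✓
Two rows agree on {SKU, Aisle} but differ on Stock, so {SKU, Aisle} -> Stock does not hold.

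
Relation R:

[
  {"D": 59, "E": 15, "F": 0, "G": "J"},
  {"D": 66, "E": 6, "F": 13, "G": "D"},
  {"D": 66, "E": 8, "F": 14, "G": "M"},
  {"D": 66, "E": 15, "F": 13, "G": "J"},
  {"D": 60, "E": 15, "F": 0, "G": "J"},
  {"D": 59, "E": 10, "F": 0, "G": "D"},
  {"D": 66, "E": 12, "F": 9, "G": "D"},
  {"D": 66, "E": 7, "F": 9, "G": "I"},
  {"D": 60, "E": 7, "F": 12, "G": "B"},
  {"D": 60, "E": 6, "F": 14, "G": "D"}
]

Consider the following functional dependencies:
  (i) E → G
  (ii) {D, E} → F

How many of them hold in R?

1

(i) E → G: E=7: 2 rows → G takes values {I, B} — violation — fails.
(ii) {D, E} → F: every LHS value maps to a single RHS value — holds.
1 of the 2 dependencies holds.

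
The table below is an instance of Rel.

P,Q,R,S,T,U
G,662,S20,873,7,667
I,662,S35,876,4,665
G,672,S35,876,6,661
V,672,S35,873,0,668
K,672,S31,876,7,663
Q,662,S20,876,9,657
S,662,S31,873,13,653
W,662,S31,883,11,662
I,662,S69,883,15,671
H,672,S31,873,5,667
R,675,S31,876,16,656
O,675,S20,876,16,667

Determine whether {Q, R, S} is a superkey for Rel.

All 12 rows have distinct {Q, R, S} values, so {Q, R, S} → (all attributes) holds and {Q, R, S} is a superkey.

Yes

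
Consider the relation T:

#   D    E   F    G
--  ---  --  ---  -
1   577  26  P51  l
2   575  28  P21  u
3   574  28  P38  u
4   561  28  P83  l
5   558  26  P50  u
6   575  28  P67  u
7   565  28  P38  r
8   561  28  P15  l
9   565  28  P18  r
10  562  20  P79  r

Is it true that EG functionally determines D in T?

No

(E=26, G=l): row 1 → D = 577 ✓
(E=28, G=u): rows 2, 3, 6 → D takes values {575, 574} — violation
(E=28, G=l): rows 4, 8 → D = 561, 561 ✓
(E=26, G=u): row 5 → D = 558 ✓
(E=28, G=r): rows 7, 9 → D = 565, 565 ✓
(E=20, G=r): row 10 → D = 562 ✓
Two rows agree on EG but differ on D, so EG → D does not hold.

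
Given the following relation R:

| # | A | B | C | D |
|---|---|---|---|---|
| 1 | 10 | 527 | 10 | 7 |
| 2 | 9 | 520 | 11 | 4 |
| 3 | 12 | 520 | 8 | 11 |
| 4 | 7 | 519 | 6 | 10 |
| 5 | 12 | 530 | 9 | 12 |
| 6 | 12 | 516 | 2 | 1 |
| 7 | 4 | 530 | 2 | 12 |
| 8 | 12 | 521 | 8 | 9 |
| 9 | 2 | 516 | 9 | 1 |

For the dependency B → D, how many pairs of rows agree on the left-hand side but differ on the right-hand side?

B=520: violating pairs (2,3) — 1 pair.
B=530: all 2 rows agree on D — 0 pairs.
B=516: all 2 rows agree on D — 0 pairs.

1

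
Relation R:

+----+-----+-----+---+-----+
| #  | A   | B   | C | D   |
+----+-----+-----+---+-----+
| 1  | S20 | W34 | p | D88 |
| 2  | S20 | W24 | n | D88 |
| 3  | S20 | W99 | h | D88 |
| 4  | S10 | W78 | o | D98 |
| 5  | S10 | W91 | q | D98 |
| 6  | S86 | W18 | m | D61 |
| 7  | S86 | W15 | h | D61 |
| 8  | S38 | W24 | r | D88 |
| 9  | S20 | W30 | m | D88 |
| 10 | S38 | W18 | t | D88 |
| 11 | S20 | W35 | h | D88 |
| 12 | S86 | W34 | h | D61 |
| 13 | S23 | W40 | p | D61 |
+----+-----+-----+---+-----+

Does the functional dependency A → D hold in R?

A=S20: rows 1, 2, 3, 9, 11 → D = D88, D88, D88, D88, D88 ✓
A=S10: rows 4, 5 → D = D98, D98 ✓
A=S86: rows 6, 7, 12 → D = D61, D61, D61 ✓
A=S38: rows 8, 10 → D = D88, D88 ✓
A=S23: row 13 → D = D61 ✓
Every A value is associated with a single D value, so A → D holds.

Yes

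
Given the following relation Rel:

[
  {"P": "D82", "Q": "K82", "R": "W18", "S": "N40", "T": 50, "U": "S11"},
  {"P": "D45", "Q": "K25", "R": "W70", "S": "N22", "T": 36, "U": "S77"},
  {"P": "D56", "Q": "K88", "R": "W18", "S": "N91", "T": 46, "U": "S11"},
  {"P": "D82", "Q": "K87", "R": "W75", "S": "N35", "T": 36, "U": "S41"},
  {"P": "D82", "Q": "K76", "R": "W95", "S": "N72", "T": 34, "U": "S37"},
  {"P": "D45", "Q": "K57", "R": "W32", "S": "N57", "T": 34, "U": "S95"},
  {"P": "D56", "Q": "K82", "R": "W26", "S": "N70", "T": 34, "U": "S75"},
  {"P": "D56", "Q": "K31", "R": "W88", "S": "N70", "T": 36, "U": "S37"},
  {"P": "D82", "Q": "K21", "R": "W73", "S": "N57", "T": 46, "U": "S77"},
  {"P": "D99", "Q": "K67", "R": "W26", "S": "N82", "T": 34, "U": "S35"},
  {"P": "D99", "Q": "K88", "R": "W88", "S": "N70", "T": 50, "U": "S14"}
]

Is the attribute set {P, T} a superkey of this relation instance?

All 11 rows have distinct {P, T} values, so {P, T} → (all attributes) holds and {P, T} is a superkey.

Yes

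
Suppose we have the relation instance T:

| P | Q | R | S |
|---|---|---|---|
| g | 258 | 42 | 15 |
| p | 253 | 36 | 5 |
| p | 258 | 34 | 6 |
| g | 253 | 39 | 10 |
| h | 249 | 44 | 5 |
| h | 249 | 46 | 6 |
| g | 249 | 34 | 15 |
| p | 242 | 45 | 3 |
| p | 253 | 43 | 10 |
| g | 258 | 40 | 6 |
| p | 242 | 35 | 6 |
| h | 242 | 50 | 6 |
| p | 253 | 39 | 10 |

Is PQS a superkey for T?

Two distinct rows share (P=p, Q=253, S=10), so PQS does not determine every attribute — not a superkey.

No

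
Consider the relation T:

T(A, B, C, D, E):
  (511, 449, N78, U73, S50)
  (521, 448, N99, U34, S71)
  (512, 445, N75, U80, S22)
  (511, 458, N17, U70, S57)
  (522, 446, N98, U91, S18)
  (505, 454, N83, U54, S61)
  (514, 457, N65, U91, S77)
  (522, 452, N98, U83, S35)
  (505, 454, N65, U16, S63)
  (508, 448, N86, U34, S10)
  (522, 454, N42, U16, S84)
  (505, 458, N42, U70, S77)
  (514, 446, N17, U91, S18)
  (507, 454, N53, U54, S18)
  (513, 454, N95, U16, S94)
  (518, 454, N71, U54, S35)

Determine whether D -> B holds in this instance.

D=U73: 1 row → B = 449 ✓
D=U34: 2 rows → B = 448, 448 ✓
D=U80: 1 row → B = 445 ✓
D=U70: 2 rows → B = 458, 458 ✓
D=U91: 3 rows → B takes values {446, 457} — violation
D=U54: 3 rows → B = 454, 454, 454 ✓
D=U83: 1 row → B = 452 ✓
D=U16: 3 rows → B = 454, 454, 454 ✓
Two rows agree on D but differ on B, so D -> B does not hold.

No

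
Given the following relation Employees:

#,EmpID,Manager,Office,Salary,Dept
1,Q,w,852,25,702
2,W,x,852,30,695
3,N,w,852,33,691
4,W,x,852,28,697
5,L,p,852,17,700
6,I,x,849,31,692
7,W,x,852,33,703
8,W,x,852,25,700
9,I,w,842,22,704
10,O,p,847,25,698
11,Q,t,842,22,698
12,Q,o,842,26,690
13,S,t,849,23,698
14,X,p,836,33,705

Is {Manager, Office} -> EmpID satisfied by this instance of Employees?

(Manager=w, Office=852): rows 1, 3 → EmpID takes values {Q, N} — violation
(Manager=x, Office=852): rows 2, 4, 7, 8 → EmpID = W, W, W, W ✓
(Manager=p, Office=852): row 5 → EmpID = L ✓
(Manager=x, Office=849): row 6 → EmpID = I ✓
(Manager=w, Office=842): row 9 → EmpID = I ✓
(Manager=p, Office=847): row 10 → EmpID = O ✓
(Manager=t, Office=842): row 11 → EmpID = Q ✓
(Manager=o, Office=842): row 12 → EmpID = Q ✓
(Manager=t, Office=849): row 13 → EmpID = S ✓
(Manager=p, Office=836): row 14 → EmpID = X ✓
Two rows agree on {Manager, Office} but differ on EmpID, so {Manager, Office} -> EmpID does not hold.

No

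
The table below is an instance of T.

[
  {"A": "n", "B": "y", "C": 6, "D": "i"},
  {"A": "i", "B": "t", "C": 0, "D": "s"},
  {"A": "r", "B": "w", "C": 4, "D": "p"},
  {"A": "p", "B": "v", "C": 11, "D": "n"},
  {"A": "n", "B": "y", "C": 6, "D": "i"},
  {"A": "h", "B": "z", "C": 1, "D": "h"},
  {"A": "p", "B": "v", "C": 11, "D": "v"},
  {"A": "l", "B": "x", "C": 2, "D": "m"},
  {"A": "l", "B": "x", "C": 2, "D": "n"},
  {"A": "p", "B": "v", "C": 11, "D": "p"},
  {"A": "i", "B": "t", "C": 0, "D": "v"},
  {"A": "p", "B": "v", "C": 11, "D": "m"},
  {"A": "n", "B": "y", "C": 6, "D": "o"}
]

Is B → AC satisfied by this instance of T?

Yes

B=y: 3 rows → {A,C} = (n, 6), (n, 6), (n, 6) ✓
B=t: 2 rows → {A,C} = (i, 0), (i, 0) ✓
B=w: 1 row → {A,C} = (r, 4) ✓
B=v: 4 rows → {A,C} = (p, 11), (p, 11), (p, 11), (p, 11) ✓
B=z: 1 row → {A,C} = (h, 1) ✓
B=x: 2 rows → {A,C} = (l, 2), (l, 2) ✓
Every B value is associated with a single AC value, so B → AC holds.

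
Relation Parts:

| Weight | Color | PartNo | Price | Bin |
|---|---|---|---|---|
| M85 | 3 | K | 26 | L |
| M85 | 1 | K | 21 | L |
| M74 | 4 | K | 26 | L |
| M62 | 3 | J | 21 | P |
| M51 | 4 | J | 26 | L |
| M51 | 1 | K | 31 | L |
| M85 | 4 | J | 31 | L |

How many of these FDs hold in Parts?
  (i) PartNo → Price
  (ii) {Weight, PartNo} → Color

(i) PartNo → Price: PartNo=K: 4 rows → Price takes values {26, 21, 31} — violation; PartNo=J: 3 rows → Price takes values {21, 26, 31} — violation — fails.
(ii) {Weight, PartNo} → Color: (Weight=M85, PartNo=K): 2 rows → Color takes values {3, 1} — violation — fails.
None of the 2 dependencies hold.

0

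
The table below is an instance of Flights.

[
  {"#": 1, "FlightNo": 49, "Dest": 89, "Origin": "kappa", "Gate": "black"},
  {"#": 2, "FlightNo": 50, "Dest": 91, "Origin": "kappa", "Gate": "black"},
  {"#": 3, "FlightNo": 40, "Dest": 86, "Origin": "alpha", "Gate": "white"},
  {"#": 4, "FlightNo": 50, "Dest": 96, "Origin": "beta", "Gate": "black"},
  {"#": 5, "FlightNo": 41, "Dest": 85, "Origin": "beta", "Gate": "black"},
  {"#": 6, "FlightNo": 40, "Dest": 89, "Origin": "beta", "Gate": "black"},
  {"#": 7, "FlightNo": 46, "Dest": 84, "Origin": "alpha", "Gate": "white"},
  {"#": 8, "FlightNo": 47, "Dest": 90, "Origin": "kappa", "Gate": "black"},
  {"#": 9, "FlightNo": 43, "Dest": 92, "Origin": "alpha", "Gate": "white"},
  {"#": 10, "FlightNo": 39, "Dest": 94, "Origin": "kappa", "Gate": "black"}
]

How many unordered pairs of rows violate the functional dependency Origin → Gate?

Origin=kappa: all 4 rows agree on Gate — 0 pairs.
Origin=alpha: all 3 rows agree on Gate — 0 pairs.
Origin=beta: all 3 rows agree on Gate — 0 pairs.

0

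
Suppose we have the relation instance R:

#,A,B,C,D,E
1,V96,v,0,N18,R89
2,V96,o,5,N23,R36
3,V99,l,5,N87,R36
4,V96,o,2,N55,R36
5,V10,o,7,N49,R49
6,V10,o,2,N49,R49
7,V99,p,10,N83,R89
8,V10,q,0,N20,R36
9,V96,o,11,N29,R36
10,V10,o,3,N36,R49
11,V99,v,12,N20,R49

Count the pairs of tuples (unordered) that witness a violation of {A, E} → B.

(A=V96, E=R36): all 3 rows agree on B — 0 pairs.
(A=V10, E=R49): all 3 rows agree on B — 0 pairs.

0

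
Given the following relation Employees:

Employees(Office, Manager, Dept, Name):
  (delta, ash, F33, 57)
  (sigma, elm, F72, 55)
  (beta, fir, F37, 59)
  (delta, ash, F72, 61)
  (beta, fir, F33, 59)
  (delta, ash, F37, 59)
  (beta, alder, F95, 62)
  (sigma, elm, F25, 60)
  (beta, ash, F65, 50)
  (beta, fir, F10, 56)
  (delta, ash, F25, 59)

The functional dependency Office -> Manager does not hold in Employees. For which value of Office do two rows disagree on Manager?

beta

Office=delta: 4 rows → Manager = ash, ash, ash, ash ✓
Office=sigma: 2 rows → Manager = elm, elm ✓
Office=beta: 5 rows → Manager takes values {fir, alder, ash} — violation
The only Office value with inconsistent Manager is Office=beta.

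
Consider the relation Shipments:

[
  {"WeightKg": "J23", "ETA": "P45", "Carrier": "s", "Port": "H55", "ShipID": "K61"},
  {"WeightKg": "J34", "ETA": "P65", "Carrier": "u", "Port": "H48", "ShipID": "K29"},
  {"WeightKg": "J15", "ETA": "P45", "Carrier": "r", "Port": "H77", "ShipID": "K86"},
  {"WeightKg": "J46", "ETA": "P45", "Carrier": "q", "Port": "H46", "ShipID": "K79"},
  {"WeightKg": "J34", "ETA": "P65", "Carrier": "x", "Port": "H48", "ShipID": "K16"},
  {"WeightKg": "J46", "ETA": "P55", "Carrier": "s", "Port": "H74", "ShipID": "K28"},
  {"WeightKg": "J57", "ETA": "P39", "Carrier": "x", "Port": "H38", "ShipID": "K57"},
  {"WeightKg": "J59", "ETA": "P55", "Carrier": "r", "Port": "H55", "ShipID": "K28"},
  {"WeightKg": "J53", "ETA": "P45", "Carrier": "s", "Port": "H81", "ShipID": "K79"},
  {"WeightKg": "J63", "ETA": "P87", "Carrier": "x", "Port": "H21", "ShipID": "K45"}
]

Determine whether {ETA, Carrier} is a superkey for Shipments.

Two distinct rows share (ETA=P45, Carrier=s), so {ETA, Carrier} does not determine every attribute — not a superkey.

No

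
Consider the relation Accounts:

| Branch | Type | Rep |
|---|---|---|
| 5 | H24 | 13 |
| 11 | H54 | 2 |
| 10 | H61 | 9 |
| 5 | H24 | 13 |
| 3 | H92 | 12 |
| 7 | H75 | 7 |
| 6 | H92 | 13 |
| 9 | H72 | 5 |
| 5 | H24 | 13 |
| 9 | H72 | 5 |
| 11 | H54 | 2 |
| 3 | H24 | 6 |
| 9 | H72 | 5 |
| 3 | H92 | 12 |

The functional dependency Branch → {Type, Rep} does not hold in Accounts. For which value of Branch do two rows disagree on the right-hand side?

Branch=5: 3 rows → {Type,Rep} = (H24, 13), (H24, 13), (H24, 13) ✓
Branch=11: 2 rows → {Type,Rep} = (H54, 2), (H54, 2) ✓
Branch=10: 1 row → {Type,Rep} = (H61, 9) ✓
Branch=3: 3 rows → {Type,Rep} takes values {(H92, 12), (H24, 6)} — violation
Branch=7: 1 row → {Type,Rep} = (H75, 7) ✓
Branch=6: 1 row → {Type,Rep} = (H92, 13) ✓
Branch=9: 3 rows → {Type,Rep} = (H72, 5), (H72, 5), (H72, 5) ✓
The only Branch value with inconsistent RHS is Branch=3.

3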